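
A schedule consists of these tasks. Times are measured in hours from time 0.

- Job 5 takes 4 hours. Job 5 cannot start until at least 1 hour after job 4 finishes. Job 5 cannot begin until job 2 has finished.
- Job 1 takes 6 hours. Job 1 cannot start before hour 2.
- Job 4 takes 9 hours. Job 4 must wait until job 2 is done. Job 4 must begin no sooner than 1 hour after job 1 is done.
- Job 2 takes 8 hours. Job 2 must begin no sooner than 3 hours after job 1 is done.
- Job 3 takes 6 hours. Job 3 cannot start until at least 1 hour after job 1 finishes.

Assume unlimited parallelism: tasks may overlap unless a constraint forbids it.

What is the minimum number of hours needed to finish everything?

After its own release at hour 2, job 1 can start at hour 2 and finishes at hour 8.
Job 3 cannot begin until job 1 (finishes hour 8, plus 1-hour gap → hour 9). It runs from hour 9 to 9 + 6 = hour 15.
Job 2 waits on job 1 (finishes hour 8, plus 3-hour gap → hour 11), so it starts at hour 11 and finishes at 11 + 8 = hour 19.
Job 4 needs all of job 2 (finishes hour 19); job 1 (finishes hour 8, plus 1-hour gap → hour 9). That puts its earliest start at hour 19; it finishes at 19 + 9 = hour 28.
Job 5 cannot start until job 4 (finishes hour 28, plus 1-hour gap → hour 29); job 2 (finishes hour 19). The controlling bound is hour 29, so job 5 finishes at 29 + 4 = hour 33.
All tasks are finished once the last one completes. Finish times: Job 1 at 8, Job 2 at 19, Job 3 at 15, Job 4 at 28, Job 5 at 33. The latest is hour 33.

33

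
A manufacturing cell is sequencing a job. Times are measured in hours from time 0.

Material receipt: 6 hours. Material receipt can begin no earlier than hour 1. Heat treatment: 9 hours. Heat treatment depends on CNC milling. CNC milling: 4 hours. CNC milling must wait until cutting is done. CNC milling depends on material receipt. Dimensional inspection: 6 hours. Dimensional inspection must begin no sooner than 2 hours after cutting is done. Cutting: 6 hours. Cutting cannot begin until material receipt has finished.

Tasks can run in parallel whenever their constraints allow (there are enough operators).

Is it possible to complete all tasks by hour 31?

Material receipt waits on its own release at hour 1, so it starts at hour 1 and finishes at 1 + 6 = hour 7.
After material receipt (finishes hour 7), cutting can start at hour 7 and finishes at hour 13.
After cutting (finishes hour 13, plus 2-hour gap → hour 15), dimensional inspection can start at hour 15 and finishes at hour 21.
For CNC milling: cutting (finishes hour 13); material receipt (finishes hour 7). Taking the maximum gives a start of hour 13, and it finishes at 13 + 4 = hour 17.
Heat treatment cannot begin until CNC milling (finishes hour 17). It runs from hour 17 to 17 + 9 = hour 26.
Every task is finished by hour 26, which is no later than the deadline of 31, so the schedule is feasible.

Yes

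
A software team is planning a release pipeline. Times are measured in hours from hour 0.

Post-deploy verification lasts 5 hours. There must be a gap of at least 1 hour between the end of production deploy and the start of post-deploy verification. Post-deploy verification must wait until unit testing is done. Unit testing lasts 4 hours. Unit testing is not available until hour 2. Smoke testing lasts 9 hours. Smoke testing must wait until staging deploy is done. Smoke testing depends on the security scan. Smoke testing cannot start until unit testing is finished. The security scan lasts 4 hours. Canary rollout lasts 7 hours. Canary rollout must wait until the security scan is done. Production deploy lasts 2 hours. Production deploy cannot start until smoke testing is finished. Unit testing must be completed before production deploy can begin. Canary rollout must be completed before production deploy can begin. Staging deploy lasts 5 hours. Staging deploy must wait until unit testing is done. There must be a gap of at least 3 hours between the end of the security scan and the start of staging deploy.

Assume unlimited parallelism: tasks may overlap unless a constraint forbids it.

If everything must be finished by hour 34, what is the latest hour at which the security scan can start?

To finish by hour 34, post-deploy verification (duration 5) must start no later than hour 29.
Production deploy must finish before post-deploy verification (must start by hour 29, minus 1-hour gap → hour 28). With a 2-hour duration, production deploy must start by 28 − 2 = hour 26.
Since production deploy (must start by hour 26) depends on it, smoke testing must finish by hour 26. Backing off its 9-hour duration gives a latest start of hour 17.
Since smoke testing (must start by hour 17) depends on it, staging deploy must finish by hour 17. Backing off its 5-hour duration gives a latest start of hour 12.
Since production deploy (must start by hour 26) depends on it, canary rollout must finish by hour 26. Backing off its 7-hour duration gives a latest start of hour 19.
For the security scan: staging deploy (must start by hour 12, minus 3-hour gap → hour 9); smoke testing (must start by hour 17); canary rollout (must start by hour 19). The most restrictive is hour 9; with a 4-hour duration, the security scan must start by hour 5.

5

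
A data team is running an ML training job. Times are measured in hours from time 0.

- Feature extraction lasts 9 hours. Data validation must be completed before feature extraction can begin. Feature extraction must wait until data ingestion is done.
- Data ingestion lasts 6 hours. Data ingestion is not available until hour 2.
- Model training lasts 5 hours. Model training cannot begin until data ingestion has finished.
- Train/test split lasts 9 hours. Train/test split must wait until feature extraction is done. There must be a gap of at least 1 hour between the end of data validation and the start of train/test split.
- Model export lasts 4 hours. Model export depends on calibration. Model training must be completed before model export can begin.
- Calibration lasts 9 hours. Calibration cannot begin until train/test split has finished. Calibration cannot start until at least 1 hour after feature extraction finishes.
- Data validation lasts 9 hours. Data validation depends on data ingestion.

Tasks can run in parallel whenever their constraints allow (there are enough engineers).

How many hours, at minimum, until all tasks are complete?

48

Data ingestion cannot begin until its own release at hour 2. It runs from hour 2 to 2 + 6 = hour 8.
After data ingestion (finishes hour 8), model training can start at hour 8 and finishes at hour 13.
After data ingestion (finishes hour 8), data validation can start at hour 8 and finishes at hour 17.
Feature extraction cannot start until data validation (finishes hour 17); data ingestion (finishes hour 8). The controlling bound is hour 17, so feature extraction finishes at 17 + 9 = hour 26.
Train/test split cannot start until feature extraction (finishes hour 26); data validation (finishes hour 17, plus 1-hour gap → hour 18). The controlling bound is hour 26, so train/test split finishes at 26 + 9 = hour 35.
Calibration cannot start until train/test split (finishes hour 35); feature extraction (finishes hour 26, plus 1-hour gap → hour 27). The controlling bound is hour 35, so calibration finishes at 35 + 9 = hour 44.
Model export cannot start until calibration (finishes hour 44); model training (finishes hour 13). The controlling bound is hour 44, so model export finishes at 44 + 4 = hour 48.
All tasks are finished once the last one completes. Finish times: Data ingestion at 8, Data validation at 17, Feature extraction at 26, Train/test split at 35, Model training at 13, Calibration at 44, Model export at 48. The latest is hour 48.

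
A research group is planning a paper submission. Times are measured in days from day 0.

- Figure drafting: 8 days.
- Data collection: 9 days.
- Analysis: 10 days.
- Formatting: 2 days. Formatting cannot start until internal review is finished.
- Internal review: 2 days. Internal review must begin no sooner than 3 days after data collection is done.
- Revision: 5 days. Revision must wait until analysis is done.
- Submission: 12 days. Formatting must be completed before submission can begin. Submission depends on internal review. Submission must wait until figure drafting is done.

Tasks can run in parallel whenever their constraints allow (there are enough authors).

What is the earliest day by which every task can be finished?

Figure drafting has no prerequisites, so it starts at day 0 and finishes at day 8.
Analysis can start immediately at day 0; it finishes at day 10.
After analysis (finishes day 10), revision can start at day 10 and finishes at day 15.
Data collection has no prerequisites, so it starts at day 0 and finishes at day 9.
Internal review cannot begin until data collection (finishes day 9, plus 3-day gap → day 12). It runs from day 12 to 12 + 2 = day 14.
After internal review (finishes day 14), formatting can start at day 14 and finishes at day 16.
Submission needs all of formatting (finishes day 16); internal review (finishes day 14); figure drafting (finishes day 8). That puts its earliest start at day 16; it finishes at 16 + 12 = day 28.
All tasks are finished once the last one completes. Finish times: Data collection at 9, Analysis at 10, Figure drafting at 8, Internal review at 14, Revision at 15, Formatting at 16, Submission at 28. The latest is day 28.

28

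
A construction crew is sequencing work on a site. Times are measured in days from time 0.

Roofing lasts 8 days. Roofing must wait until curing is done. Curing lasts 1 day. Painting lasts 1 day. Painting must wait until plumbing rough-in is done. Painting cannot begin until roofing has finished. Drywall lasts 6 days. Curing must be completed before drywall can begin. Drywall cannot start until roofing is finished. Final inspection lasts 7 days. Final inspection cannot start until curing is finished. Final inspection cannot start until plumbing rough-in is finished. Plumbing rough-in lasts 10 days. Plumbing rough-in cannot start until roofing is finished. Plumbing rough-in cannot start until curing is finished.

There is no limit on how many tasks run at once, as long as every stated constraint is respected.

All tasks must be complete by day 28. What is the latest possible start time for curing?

2

Nothing follows painting; the deadline of day 28 is its only limit. It must start by 28 − 1 = day 27.
Final inspection has no dependents, so it just needs to finish by day 28. Starting by 28 − 7 = day 21 achieves that.
Plumbing rough-in has several dependents: painting (must start by day 27); final inspection (must start by day 21). The earliest of those limits is day 21, so plumbing rough-in must start by 21 − 10 = day 11.
To finish by day 28, drywall (duration 6) must start no later than day 22.
For roofing: plumbing rough-in (must start by day 11); drywall (must start by day 22); painting (must start by day 27). The most restrictive is day 11; with an 8-day duration, roofing must start by day 3.
Curing must finish in time for roofing (must start by day 3); plumbing rough-in (must start by day 11); drywall (must start by day 22); final inspection (must start by day 21). The tightest is day 3, so curing must start by 3 − 1 = day 2.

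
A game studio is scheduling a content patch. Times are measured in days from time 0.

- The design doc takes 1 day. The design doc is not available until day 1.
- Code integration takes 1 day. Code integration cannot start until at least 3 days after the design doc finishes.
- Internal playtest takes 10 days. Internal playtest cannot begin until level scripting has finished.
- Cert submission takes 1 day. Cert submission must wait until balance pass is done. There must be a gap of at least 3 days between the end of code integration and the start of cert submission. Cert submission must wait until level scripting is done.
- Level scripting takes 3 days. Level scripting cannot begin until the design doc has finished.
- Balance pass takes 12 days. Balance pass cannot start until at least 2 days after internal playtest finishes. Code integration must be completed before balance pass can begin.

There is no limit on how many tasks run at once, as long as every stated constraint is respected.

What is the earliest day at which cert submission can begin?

After its own release at day 1, the design doc can start at day 1 and finishes at day 2.
Code integration waits on the design doc (finishes day 2, plus 3-day gap → day 5), so it starts at day 5 and finishes at 5 + 1 = day 6.
Level scripting cannot begin until the design doc (finishes day 2). It runs from day 2 to 2 + 3 = day 5.
Internal playtest cannot begin until level scripting (finishes day 5). It runs from day 5 to 5 + 10 = day 15.
Balance pass cannot start until internal playtest (finishes day 15, plus 2-day gap → day 17); code integration (finishes day 6). The controlling bound is day 17, so balance pass finishes at 17 + 12 = day 29.
Cert submission waits on balance pass (finishes day 29); code integration (finishes day 6, plus 3-day gap → day 9); level scripting (finishes day 5). The latest of these is day 29, which is the earliest cert submission can start.

29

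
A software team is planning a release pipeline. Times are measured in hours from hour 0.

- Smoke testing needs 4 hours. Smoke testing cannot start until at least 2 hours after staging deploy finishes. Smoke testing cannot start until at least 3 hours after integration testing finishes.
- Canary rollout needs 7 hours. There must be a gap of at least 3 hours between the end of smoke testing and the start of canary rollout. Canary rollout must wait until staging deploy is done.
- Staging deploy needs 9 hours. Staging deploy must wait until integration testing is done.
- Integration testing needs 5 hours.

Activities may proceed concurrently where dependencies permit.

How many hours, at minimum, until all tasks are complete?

30

Nothing blocks integration testing, so it runs from hour 0 to hour 5.
After integration testing (finishes hour 5), staging deploy can start at hour 5 and finishes at hour 14.
Smoke testing needs all of staging deploy (finishes hour 14, plus 2-hour gap → hour 16); integration testing (finishes hour 5, plus 3-hour gap → hour 8). That puts its earliest start at hour 16; it finishes at 16 + 4 = hour 20.
Canary rollout has to wait for smoke testing (finishes hour 20, plus 3-hour gap → hour 23); staging deploy (finishes hour 14). The latest of these is hour 23, so canary rollout runs hour 23 to 23 + 7 = hour 30.
All tasks are finished once the last one completes. Finish times: Integration testing at 5, Staging deploy at 14, Smoke testing at 20, Canary rollout at 30. The latest is hour 30.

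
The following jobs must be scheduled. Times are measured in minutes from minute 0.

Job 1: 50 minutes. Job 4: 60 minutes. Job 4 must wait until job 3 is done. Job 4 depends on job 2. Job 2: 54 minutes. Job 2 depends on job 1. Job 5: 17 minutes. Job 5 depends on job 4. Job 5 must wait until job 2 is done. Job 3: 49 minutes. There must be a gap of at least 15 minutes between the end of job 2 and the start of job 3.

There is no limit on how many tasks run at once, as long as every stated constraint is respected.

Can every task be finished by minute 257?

Nothing blocks job 1, so it runs from minute 0 to minute 50.
After job 1 (finishes minute 50), job 2 can start at minute 50 and finishes at minute 104.
Job 3 cannot begin until job 2 (finishes minute 104, plus 15-minute gap → minute 119). It runs from minute 119 to 119 + 49 = minute 168.
Job 4 cannot start until job 3 (finishes minute 168); job 2 (finishes minute 104). The controlling bound is minute 168, so job 4 finishes at 168 + 60 = minute 228.
For job 5: job 4 (finishes minute 228); job 2 (finishes minute 104). Taking the maximum gives a start of minute 228, and it finishes at 228 + 17 = minute 245.
Every task is finished by minute 245, which is no later than the deadline of 257, so the schedule is feasible.

Yes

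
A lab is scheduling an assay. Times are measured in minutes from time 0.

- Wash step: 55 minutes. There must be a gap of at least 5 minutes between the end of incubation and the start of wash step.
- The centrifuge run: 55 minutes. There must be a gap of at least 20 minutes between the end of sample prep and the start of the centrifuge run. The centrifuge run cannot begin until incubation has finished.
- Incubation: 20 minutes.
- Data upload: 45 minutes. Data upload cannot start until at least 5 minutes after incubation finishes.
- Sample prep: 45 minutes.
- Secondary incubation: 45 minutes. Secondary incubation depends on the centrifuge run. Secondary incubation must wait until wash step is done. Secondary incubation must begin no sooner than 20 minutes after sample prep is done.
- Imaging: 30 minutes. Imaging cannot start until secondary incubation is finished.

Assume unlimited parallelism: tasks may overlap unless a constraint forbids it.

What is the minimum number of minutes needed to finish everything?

Incubation can start immediately at minute 0; it finishes at minute 20.
Data upload waits on incubation (finishes minute 20, plus 5-minute gap → minute 25), so it starts at minute 25 and finishes at 25 + 45 = minute 70.
After incubation (finishes minute 20, plus 5-minute gap → minute 25), wash step can start at minute 25 and finishes at minute 80.
Nothing blocks sample prep, so it runs from minute 0 to minute 45.
The centrifuge run needs all of sample prep (finishes minute 45, plus 20-minute gap → minute 65); incubation (finishes minute 20). That puts its earliest start at minute 65; it finishes at 65 + 55 = minute 120.
Secondary incubation cannot start until the centrifuge run (finishes minute 120); wash step (finishes minute 80); sample prep (finishes minute 45, plus 20-minute gap → minute 65). The controlling bound is minute 120, so secondary incubation finishes at 120 + 45 = minute 165.
After secondary incubation (finishes minute 165), imaging can start at minute 165 and finishes at minute 195.
All tasks are finished once the last one completes. Finish times: Sample prep at 45, Incubation at 20, The centrifuge run at 120, Wash step at 80, Secondary incubation at 165, Imaging at 195, Data upload at 70. The latest is minute 195.

195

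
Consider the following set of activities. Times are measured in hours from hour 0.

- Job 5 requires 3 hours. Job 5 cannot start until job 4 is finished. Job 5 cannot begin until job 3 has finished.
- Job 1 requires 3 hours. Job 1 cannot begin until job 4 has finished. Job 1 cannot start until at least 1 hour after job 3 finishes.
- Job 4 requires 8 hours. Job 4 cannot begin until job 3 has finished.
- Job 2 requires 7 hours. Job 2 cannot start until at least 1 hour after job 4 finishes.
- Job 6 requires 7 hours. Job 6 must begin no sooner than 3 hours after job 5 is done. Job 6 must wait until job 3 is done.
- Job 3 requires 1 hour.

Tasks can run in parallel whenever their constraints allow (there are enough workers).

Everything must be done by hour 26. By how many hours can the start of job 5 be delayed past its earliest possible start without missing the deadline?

4

Job 3 can start immediately at hour 0; it finishes at hour 1.
Job 4 cannot begin until job 3 (finishes hour 1). It runs from hour 1 to 1 + 8 = hour 9.
For job 5: job 4 (finishes hour 9); job 3 (finishes hour 1). Taking the maximum gives a start of hour 9, and it finishes at 9 + 3 = hour 12.

Working backward from the deadline:
Job 6 must finish by hour 26; it takes 7 hours, so it must start by 26 − 7 = hour 19.
Job 5 must finish before job 6 (must start by hour 19, minus 3-hour gap → hour 16). With a 3-hour duration, job 5 must start by 16 − 3 = hour 13.
So job 5 can start as early as hour 9 and as late as hour 13, giving 13 − 9 = 4 hours of slack.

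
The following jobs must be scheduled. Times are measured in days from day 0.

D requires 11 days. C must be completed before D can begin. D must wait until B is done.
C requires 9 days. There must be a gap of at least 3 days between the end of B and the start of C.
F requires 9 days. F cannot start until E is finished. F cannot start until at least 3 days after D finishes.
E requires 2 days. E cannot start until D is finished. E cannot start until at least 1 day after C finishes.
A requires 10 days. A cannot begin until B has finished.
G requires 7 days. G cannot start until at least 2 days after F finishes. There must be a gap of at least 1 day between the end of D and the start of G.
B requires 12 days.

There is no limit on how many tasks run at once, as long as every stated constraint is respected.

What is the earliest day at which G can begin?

B can start immediately at day 0; it finishes at day 12.
C cannot begin until B (finishes day 12, plus 3-day gap → day 15). It runs from day 15 to 15 + 9 = day 24.
D cannot start until C (finishes day 24); B (finishes day 12). The controlling bound is day 24, so D finishes at 24 + 11 = day 35.
E has to wait for D (finishes day 35); C (finishes day 24, plus 1-day gap → day 25). The latest of these is day 35, so E runs day 35 to 35 + 2 = day 37.
F has to wait for E (finishes day 37); D (finishes day 35, plus 3-day gap → day 38). The latest of these is day 38, so F runs day 38 to 38 + 9 = day 47.
G waits on F (finishes day 47, plus 2-day gap → day 49); D (finishes day 35, plus 1-day gap → day 36). The latest of these is day 49, which is the earliest G can start.

49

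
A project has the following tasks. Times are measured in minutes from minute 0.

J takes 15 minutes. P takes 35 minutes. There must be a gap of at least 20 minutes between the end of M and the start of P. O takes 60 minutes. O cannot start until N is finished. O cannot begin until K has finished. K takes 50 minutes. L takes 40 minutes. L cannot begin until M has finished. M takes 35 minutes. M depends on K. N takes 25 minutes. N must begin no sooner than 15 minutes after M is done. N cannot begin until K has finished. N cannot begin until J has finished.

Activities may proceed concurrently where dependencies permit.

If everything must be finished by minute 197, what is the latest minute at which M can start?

To finish by minute 197, O (duration 60) must start no later than minute 137.
Since O (must start by minute 137) depends on it, N must finish by minute 137. Backing off its 25-minute duration gives a latest start of minute 112.
L must finish by minute 197; it takes 40 minutes, so it must start by 197 − 40 = minute 157.
To finish by minute 197, P (duration 35) must start no later than minute 162.
M feeds L (must start by minute 157); N (must start by minute 112, minus 15-minute gap → minute 97); P (must start by minute 162, minus 20-minute gap → minute 142). Taking the minimum, M must finish by minute 97 and start by 97 − 35 = minute 62.

62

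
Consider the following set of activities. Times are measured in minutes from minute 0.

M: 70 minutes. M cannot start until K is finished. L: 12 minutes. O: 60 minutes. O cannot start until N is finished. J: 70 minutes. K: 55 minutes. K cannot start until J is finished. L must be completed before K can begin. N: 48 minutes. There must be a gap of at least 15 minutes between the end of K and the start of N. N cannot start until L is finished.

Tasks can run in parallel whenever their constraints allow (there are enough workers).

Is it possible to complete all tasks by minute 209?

No

Nothing blocks L, so it runs from minute 0 to minute 12.
J has no prerequisites, so it starts at minute 0 and finishes at minute 70.
For K: J (finishes minute 70); L (finishes minute 12). Taking the maximum gives a start of minute 70, and it finishes at 70 + 55 = minute 125.
N needs all of K (finishes minute 125, plus 15-minute gap → minute 140); L (finishes minute 12). That puts its earliest start at minute 140; it finishes at 140 + 48 = minute 188.
O waits on N (finishes minute 188), so it starts at minute 188 and finishes at 188 + 60 = minute 248.
M cannot begin until K (finishes minute 125). It runs from minute 125 to 125 + 70 = minute 195.
The earliest everything can be done is minute 248, which is after the deadline of 209, so it is not possible.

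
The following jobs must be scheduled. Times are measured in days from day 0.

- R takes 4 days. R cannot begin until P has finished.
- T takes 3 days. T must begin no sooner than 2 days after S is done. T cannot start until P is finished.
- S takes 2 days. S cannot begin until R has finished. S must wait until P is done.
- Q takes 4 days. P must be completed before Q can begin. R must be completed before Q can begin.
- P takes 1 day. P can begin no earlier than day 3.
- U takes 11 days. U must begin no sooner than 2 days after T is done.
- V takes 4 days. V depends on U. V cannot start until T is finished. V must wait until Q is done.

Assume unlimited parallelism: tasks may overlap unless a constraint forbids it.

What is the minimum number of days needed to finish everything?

P cannot begin until its own release at day 3. It runs from day 3 to 3 + 1 = day 4.
R cannot begin until P (finishes day 4). It runs from day 4 to 4 + 4 = day 8.
S needs all of R (finishes day 8); P (finishes day 4). That puts its earliest start at day 8; it finishes at 8 + 2 = day 10.
T cannot start until S (finishes day 10, plus 2-day gap → day 12); P (finishes day 4). The controlling bound is day 12, so T finishes at 12 + 3 = day 15.
After T (finishes day 15, plus 2-day gap → day 17), U can start at day 17 and finishes at day 28.
For Q: P (finishes day 4); R (finishes day 8). Taking the maximum gives a start of day 8, and it finishes at 8 + 4 = day 12.
For V: U (finishes day 28); T (finishes day 15); Q (finishes day 12). Taking the maximum gives a start of day 28, and it finishes at 28 + 4 = day 32.
All tasks are finished once the last one completes. Finish times: P at 4, Q at 12, R at 8, S at 10, T at 15, U at 28, V at 32. The latest is day 32.

32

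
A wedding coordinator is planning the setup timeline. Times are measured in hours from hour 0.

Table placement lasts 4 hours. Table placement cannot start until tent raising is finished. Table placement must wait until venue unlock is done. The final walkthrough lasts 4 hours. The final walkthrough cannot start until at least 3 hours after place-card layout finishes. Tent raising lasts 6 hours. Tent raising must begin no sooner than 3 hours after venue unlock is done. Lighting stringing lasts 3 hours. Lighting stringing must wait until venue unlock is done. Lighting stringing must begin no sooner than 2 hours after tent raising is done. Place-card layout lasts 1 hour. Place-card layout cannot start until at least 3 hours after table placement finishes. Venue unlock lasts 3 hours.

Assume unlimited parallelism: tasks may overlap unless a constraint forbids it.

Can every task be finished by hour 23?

Venue unlock can start immediately at hour 0; it finishes at hour 3.
After venue unlock (finishes hour 3, plus 3-hour gap → hour 6), tent raising can start at hour 6 and finishes at hour 12.
Lighting stringing cannot start until venue unlock (finishes hour 3); tent raising (finishes hour 12, plus 2-hour gap → hour 14). The controlling bound is hour 14, so lighting stringing finishes at 14 + 3 = hour 17.
Table placement cannot start until tent raising (finishes hour 12); venue unlock (finishes hour 3). The controlling bound is hour 12, so table placement finishes at 12 + 4 = hour 16.
Place-card layout waits on table placement (finishes hour 16, plus 3-hour gap → hour 19), so it starts at hour 19 and finishes at 19 + 1 = hour 20.
The final walkthrough waits on place-card layout (finishes hour 20, plus 3-hour gap → hour 23), so it starts at hour 23 and finishes at 23 + 4 = hour 27.
The earliest everything can be done is hour 27, which is after the deadline of 23, so it is not possible.

No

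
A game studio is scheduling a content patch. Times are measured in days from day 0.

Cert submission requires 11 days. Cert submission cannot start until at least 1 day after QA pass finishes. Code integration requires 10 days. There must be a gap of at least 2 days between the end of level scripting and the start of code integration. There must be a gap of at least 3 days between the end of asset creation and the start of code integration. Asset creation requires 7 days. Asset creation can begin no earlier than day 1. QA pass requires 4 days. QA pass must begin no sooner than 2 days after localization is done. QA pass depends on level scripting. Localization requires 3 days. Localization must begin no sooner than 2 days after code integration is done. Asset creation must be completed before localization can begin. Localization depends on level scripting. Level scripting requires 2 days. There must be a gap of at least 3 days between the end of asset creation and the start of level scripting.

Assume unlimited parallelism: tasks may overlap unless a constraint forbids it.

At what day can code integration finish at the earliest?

25

Asset creation waits on its own release at day 1, so it starts at day 1 and finishes at 1 + 7 = day 8.
After asset creation (finishes day 8, plus 3-day gap → day 11), level scripting can start at day 11 and finishes at day 13.
For code integration: level scripting (finishes day 13, plus 2-day gap → day 15); asset creation (finishes day 8, plus 3-day gap → day 11). Taking the maximum gives a start of day 15, and it finishes at 15 + 10 = day 25.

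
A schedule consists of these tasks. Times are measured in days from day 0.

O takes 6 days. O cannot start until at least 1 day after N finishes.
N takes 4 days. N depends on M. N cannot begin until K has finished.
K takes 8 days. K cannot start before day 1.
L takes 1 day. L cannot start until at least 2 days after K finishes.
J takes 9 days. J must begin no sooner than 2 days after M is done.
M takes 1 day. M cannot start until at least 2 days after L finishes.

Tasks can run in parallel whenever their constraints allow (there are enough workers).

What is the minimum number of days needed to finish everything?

26

K waits on its own release at day 1, so it starts at day 1 and finishes at 1 + 8 = day 9.
L waits on K (finishes day 9, plus 2-day gap → day 11), so it starts at day 11 and finishes at 11 + 1 = day 12.
M cannot begin until L (finishes day 12, plus 2-day gap → day 14). It runs from day 14 to 14 + 1 = day 15.
N needs all of M (finishes day 15); K (finishes day 9). That puts its earliest start at day 15; it finishes at 15 + 4 = day 19.
O waits on N (finishes day 19, plus 1-day gap → day 20), so it starts at day 20 and finishes at 20 + 6 = day 26.
J waits on M (finishes day 15, plus 2-day gap → day 17), so it starts at day 17 and finishes at 17 + 9 = day 26.
All tasks are finished once the last one completes. Finish times: J at 26, K at 9, L at 12, M at 15, N at 19, O at 26. The latest is day 26.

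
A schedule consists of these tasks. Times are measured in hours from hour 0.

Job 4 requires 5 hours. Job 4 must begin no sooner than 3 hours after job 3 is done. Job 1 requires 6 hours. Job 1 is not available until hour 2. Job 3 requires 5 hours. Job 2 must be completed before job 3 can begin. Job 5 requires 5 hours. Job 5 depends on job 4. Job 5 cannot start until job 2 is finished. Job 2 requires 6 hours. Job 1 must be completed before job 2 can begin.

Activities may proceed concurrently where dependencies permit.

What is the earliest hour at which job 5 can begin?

Job 1 waits on its own release at hour 2, so it starts at hour 2 and finishes at 2 + 6 = hour 8.
Job 2 cannot begin until job 1 (finishes hour 8). It runs from hour 8 to 8 + 6 = hour 14.
Job 3 cannot begin until job 2 (finishes hour 14). It runs from hour 14 to 14 + 5 = hour 19.
Job 4 cannot begin until job 3 (finishes hour 19, plus 3-hour gap → hour 22). It runs from hour 22 to 22 + 5 = hour 27.
Job 5 waits on job 4 (finishes hour 27); job 2 (finishes hour 14). The latest of these is hour 27, which is the earliest job 5 can start.

27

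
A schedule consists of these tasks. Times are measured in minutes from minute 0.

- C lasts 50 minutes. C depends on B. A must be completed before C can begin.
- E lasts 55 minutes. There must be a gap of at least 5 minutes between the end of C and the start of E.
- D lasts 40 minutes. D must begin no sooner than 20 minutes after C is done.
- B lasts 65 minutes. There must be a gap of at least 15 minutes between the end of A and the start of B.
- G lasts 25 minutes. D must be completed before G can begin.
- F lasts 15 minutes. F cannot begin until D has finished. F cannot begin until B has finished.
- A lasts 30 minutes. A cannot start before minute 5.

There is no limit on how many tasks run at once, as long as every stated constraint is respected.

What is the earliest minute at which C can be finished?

165

A waits on its own release at minute 5, so it starts at minute 5 and finishes at 5 + 30 = minute 35.
After A (finishes minute 35, plus 15-minute gap → minute 50), B can start at minute 50 and finishes at minute 115.
C has to wait for B (finishes minute 115); A (finishes minute 35). The latest of these is minute 115, so C runs minute 115 to 115 + 50 = minute 165.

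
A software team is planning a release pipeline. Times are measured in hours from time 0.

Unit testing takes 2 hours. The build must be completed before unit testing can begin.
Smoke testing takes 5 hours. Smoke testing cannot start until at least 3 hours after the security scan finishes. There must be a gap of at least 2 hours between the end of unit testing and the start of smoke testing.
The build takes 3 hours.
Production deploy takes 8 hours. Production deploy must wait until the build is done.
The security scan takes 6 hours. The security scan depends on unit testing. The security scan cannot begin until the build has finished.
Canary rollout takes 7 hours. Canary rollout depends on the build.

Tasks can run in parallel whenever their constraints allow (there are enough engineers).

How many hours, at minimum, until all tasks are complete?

19

The build can start immediately at hour 0; it finishes at hour 3.
After the build (finishes hour 3), production deploy can start at hour 3 and finishes at hour 11.
Canary rollout cannot begin until the build (finishes hour 3). It runs from hour 3 to 3 + 7 = hour 10.
Unit testing waits on the build (finishes hour 3), so it starts at hour 3 and finishes at 3 + 2 = hour 5.
The security scan needs all of unit testing (finishes hour 5); the build (finishes hour 3). That puts its earliest start at hour 5; it finishes at 5 + 6 = hour 11.
For smoke testing: the security scan (finishes hour 11, plus 3-hour gap → hour 14); unit testing (finishes hour 5, plus 2-hour gap → hour 7). Taking the maximum gives a start of hour 14, and it finishes at 14 + 5 = hour 19.
All tasks are finished once the last one completes. Finish times: The build at 3, Unit testing at 5, The security scan at 11, Smoke testing at 19, Canary rollout at 10, Production deploy at 11. The latest is hour 19.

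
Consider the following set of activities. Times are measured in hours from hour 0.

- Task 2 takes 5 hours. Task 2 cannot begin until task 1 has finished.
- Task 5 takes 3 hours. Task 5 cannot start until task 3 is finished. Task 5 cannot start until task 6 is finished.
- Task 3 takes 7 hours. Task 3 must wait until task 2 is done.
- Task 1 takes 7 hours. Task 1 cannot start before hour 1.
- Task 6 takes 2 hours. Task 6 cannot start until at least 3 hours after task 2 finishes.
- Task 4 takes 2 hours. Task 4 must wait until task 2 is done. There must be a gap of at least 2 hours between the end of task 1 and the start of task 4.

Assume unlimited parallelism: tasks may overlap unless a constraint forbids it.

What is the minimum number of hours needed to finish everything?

Task 1 cannot begin until its own release at hour 1. It runs from hour 1 to 1 + 7 = hour 8.
Task 2 waits on task 1 (finishes hour 8), so it starts at hour 8 and finishes at 8 + 5 = hour 13.
Task 6 cannot begin until task 2 (finishes hour 13, plus 3-hour gap → hour 16). It runs from hour 16 to 16 + 2 = hour 18.
Task 4 needs all of task 2 (finishes hour 13); task 1 (finishes hour 8, plus 2-hour gap → hour 10). That puts its earliest start at hour 13; it finishes at 13 + 2 = hour 15.
After task 2 (finishes hour 13), task 3 can start at hour 13 and finishes at hour 20.
Task 5 cannot start until task 3 (finishes hour 20); task 6 (finishes hour 18). The controlling bound is hour 20, so task 5 finishes at 20 + 3 = hour 23.
All tasks are finished once the last one completes. Finish times: Task 1 at 8, Task 2 at 13, Task 3 at 20, Task 4 at 15, Task 5 at 23, Task 6 at 18. The latest is hour 23.

23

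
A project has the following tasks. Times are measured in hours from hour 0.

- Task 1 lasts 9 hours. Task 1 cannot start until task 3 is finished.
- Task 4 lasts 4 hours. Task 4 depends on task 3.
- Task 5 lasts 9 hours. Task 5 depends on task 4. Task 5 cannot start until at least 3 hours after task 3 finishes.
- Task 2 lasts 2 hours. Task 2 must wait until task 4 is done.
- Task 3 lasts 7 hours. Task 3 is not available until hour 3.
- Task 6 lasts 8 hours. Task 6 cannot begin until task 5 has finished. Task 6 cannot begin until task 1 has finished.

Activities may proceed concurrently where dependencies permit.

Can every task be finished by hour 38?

Task 3 cannot begin until its own release at hour 3. It runs from hour 3 to 3 + 7 = hour 10.
Task 4 waits on task 3 (finishes hour 10), so it starts at hour 10 and finishes at 10 + 4 = hour 14.
For task 5: task 4 (finishes hour 14); task 3 (finishes hour 10, plus 3-hour gap → hour 13). Taking the maximum gives a start of hour 14, and it finishes at 14 + 9 = hour 23.
After task 4 (finishes hour 14), task 2 can start at hour 14 and finishes at hour 16.
After task 3 (finishes hour 10), task 1 can start at hour 10 and finishes at hour 19.
Task 6 cannot start until task 5 (finishes hour 23); task 1 (finishes hour 19). The controlling bound is hour 23, so task 6 finishes at 23 + 8 = hour 31.
Every task is finished by hour 31, which is no later than the deadline of 38, so the schedule is feasible.

Yes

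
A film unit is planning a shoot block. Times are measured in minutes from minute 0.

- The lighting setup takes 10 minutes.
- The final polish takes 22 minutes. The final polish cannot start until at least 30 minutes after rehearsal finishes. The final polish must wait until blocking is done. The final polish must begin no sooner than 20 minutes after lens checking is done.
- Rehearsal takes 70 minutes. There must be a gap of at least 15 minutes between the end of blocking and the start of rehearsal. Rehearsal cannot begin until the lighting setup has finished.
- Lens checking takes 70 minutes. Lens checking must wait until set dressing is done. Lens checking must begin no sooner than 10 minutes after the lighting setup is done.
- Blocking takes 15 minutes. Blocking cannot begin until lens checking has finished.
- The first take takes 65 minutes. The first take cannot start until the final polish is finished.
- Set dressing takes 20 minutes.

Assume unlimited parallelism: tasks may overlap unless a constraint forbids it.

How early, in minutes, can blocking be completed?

The lighting setup has no prerequisites, so it starts at minute 0 and finishes at minute 10.
Set dressing can start immediately at minute 0; it finishes at minute 20.
Lens checking has to wait for set dressing (finishes minute 20); the lighting setup (finishes minute 10, plus 10-minute gap → minute 20). The latest of these is minute 20, so lens checking runs minute 20 to 20 + 70 = minute 90.
Blocking cannot begin until lens checking (finishes minute 90). It runs from minute 90 to 90 + 15 = minute 105.

105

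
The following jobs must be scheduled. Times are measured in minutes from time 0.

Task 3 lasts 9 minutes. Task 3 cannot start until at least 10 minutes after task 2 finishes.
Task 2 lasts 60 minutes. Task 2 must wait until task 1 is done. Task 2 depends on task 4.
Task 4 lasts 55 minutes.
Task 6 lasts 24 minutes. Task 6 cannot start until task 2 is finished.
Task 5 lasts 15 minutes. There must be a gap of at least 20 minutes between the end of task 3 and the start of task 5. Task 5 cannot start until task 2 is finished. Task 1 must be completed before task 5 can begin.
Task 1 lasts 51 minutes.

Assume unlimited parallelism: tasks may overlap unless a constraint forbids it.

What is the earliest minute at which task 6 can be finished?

Task 4 can start immediately at minute 0; it finishes at minute 55.
Task 1 has no prerequisites, so it starts at minute 0 and finishes at minute 51.
Task 2 needs all of task 1 (finishes minute 51); task 4 (finishes minute 55). That puts its earliest start at minute 55; it finishes at 55 + 60 = minute 115.
Task 6 waits on task 2 (finishes minute 115), so it starts at minute 115 and finishes at 115 + 24 = minute 139.

139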